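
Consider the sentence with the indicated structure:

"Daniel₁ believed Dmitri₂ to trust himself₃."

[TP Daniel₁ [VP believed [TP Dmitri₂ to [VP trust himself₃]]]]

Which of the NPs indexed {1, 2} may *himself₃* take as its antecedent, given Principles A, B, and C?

*himself* is an anaphor, so Principle A applies: it must be bound in its binding domain.
Binding domain of *himself₃*: the embedded TP, whose subject is Dmitri₂.
*Daniel₁* c-commands the anaphor but is outside its binding domain → cannot satisfy Principle A.
*Dmitri₂* c-commands the anaphor within its binding domain → licit binder.

{2}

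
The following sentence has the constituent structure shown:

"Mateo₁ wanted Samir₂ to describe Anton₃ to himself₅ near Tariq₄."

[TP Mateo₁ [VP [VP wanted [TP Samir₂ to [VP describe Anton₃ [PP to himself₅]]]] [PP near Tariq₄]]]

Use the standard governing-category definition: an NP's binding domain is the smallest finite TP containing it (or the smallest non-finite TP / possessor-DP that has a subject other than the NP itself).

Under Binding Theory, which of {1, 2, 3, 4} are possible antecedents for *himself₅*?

{2, 3}

*himself* is an anaphor, so Principle A applies: it must be bound in its binding domain.
Binding domain of *himself₅*: the embedded TP, whose subject is Samir₂.
*Mateo₁* c-commands the anaphor but is outside its binding domain → cannot satisfy Principle A.
*Samir₂* c-commands the anaphor within its binding domain → licit binder.
*Anton₃* c-commands the anaphor within its binding domain → licit binder.
*Tariq₄* does not c-command the anaphor → cannot bind it.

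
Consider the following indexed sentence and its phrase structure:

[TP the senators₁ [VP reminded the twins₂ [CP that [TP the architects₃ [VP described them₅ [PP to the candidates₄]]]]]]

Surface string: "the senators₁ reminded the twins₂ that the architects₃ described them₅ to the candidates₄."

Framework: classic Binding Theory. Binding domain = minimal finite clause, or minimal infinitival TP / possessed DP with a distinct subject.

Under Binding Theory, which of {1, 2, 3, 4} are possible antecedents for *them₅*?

*them* is a pronoun, so Principle B applies: it must be free in its binding domain.
Binding domain of *them₅*: the embedded TP, whose subject is the architects₃.
*the senators₁* c-commands the pronoun but from outside its binding domain, and is not c-commanded by it → coindexation permitted.
*the twins₂* c-commands the pronoun but from outside its binding domain, and is not c-commanded by it → coindexation permitted.
*the architects₃* c-commands the pronoun within its binding domain → coindexation would violate Principle B.
*the candidates₄*: the pronoun c-commands this R-expression → coindexation would violate Principle C on *the candidates₄*.

{1, 2}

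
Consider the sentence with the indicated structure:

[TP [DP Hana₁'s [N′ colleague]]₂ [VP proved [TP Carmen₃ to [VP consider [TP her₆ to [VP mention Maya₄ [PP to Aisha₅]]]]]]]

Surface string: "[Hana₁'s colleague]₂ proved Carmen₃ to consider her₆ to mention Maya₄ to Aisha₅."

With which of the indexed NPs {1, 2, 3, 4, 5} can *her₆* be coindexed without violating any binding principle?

*her* is a pronoun, so Principle B applies: it must be free in its binding domain.
Binding domain of *her₆*: the embedded TP, whose subject is Carmen₃.
*Hana₁* and the pronoun do not c-command one another → neither Principle B nor Principle C is at stake; coindexation permitted.
*[Hana₁'s colleague]₂* c-commands the pronoun but from outside its binding domain, and is not c-commanded by it → coindexation permitted.
*Carmen₃* c-commands the pronoun within its binding domain → coindexation would violate Principle B.
*Maya₄*: the pronoun c-commands this R-expression → coindexation would violate Principle C on *Maya₄*.
*Aisha₅*: the pronoun c-commands this R-expression → coindexation would violate Principle C on *Aisha₅*.

{1, 2}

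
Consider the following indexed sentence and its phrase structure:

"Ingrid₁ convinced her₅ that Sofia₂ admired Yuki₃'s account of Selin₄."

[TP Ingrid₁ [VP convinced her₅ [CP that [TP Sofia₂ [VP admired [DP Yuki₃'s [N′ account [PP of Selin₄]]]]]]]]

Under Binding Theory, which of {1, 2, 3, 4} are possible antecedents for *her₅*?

none

*her* is a pronoun, so Principle B applies: it must be free in its binding domain.
Binding domain of *her₅*: the matrix TP, whose subject is Ingrid₁.
*Ingrid₁* c-commands the pronoun within its binding domain → coindexation would violate Principle B.
*Sofia₂*: the pronoun c-commands this R-expression → coindexation would violate Principle C on *Sofia₂*.
*Yuki₃*: the pronoun c-commands this R-expression → coindexation would violate Principle C on *Yuki₃*.
*Selin₄*: the pronoun c-commands this R-expression → coindexation would violate Principle C on *Selin₄*.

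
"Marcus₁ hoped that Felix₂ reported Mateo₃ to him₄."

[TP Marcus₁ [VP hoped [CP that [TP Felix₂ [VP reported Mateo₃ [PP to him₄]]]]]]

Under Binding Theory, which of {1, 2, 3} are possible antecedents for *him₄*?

{1}

*him* is a pronoun, so Principle B applies: it must be free in its binding domain.
Binding domain of *him₄*: the embedded TP, whose subject is Felix₂.
*Marcus₁* c-commands the pronoun but from outside its binding domain, and is not c-commanded by it → coindexation permitted.
*Felix₂* c-commands the pronoun within its binding domain → coindexation would violate Principle B.
*Mateo₃* c-commands the pronoun within its binding domain → coindexation would violate Principle B.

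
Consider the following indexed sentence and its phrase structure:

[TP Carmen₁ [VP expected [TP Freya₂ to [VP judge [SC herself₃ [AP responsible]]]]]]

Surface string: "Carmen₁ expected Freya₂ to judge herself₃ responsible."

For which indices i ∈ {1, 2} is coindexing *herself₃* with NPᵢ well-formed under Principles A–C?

*herself* is an anaphor, so Principle A applies: it must be bound in its binding domain.
Binding domain of *herself₃*: the embedded TP, whose subject is Freya₂.
*Carmen₁* c-commands the anaphor but is outside its binding domain → cannot satisfy Principle A.
*Freya₂* c-commands the anaphor within its binding domain → licit binder.

{2}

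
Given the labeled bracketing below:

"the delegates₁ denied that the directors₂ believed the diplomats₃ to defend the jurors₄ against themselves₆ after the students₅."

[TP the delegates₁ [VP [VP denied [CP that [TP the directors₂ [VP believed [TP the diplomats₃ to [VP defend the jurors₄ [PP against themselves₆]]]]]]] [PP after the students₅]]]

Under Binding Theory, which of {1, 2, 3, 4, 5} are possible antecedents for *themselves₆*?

{3, 4}

*themselves* is an anaphor, so Principle A applies: it must be bound in its binding domain.
Binding domain of *themselves₆*: the embedded TP, whose subject is the diplomats₃.
*the delegates₁* c-commands the anaphor but is outside its binding domain → cannot satisfy Principle A.
*the directors₂* c-commands the anaphor but is outside its binding domain → cannot satisfy Principle A.
*the diplomats₃* c-commands the anaphor within its binding domain → licit binder.
*the jurors₄* c-commands the anaphor within its binding domain → licit binder.
*the students₅* does not c-command the anaphor → cannot bind it.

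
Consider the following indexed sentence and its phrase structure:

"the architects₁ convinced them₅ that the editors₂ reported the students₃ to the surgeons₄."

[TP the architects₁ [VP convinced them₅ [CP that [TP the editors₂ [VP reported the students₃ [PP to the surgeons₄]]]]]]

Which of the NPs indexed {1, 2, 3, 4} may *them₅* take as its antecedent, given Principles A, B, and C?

*them* is a pronoun, so Principle B applies: it must be free in its binding domain.
Binding domain of *them₅*: the matrix TP, whose subject is the architects₁.
*the architects₁* c-commands the pronoun within its binding domain → coindexation would violate Principle B.
*the editors₂*: the pronoun c-commands this R-expression → coindexation would violate Principle C on *the editors₂*.
*the students₃*: the pronoun c-commands this R-expression → coindexation would violate Principle C on *the students₃*.
*the surgeons₄*: the pronoun c-commands this R-expression → coindexation would violate Principle C on *the surgeons₄*.

none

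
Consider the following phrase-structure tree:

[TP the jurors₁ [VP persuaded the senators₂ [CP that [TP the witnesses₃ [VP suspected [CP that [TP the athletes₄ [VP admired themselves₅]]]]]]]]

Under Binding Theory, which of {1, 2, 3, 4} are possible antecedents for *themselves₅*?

*themselves* is an anaphor, so Principle A applies: it must be bound in its binding domain.
Binding domain of *themselves₅*: the embedded TP, whose subject is the athletes₄.
*the jurors₁* c-commands the anaphor but is outside its binding domain → cannot satisfy Principle A.
*the senators₂* c-commands the anaphor but is outside its binding domain → cannot satisfy Principle A.
*the witnesses₃* c-commands the anaphor but is outside its binding domain → cannot satisfy Principle A.
*the athletes₄* c-commands the anaphor within its binding domain → licit binder.

{4}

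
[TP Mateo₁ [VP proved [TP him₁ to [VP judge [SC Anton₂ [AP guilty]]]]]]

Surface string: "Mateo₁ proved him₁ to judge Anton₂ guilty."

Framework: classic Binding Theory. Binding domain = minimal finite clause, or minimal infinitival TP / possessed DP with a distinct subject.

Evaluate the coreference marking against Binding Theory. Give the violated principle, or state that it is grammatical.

The two coindexed NPs are *Mateo₁* and *him₁*.
*him₁* is a pronoun. Its binding domain is the matrix TP, whose subject is Mateo₁.
*Mateo₁* c-commands it within that domain and carries the same index.
The pronoun is locally bound → Principle B violation.

Principle B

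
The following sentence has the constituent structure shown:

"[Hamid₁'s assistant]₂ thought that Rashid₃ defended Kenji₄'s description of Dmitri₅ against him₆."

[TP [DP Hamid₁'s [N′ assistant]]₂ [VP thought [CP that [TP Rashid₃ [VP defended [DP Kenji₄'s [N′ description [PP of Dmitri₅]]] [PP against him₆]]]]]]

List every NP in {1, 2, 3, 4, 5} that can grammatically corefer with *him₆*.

*him* is a pronoun, so Principle B applies: it must be free in its binding domain.
Binding domain of *him₆*: the embedded TP, whose subject is Rashid₃.
*Hamid₁* and the pronoun do not c-command one another → neither Principle B nor Principle C is at stake; coindexation permitted.
*[Hamid₁'s assistant]₂* c-commands the pronoun but from outside its binding domain, and is not c-commanded by it → coindexation permitted.
*Rashid₃* c-commands the pronoun within its binding domain → coindexation would violate Principle B.
*Kenji₄* and the pronoun do not c-command one another → neither Principle B nor Principle C is at stake; coindexation permitted.
*Dmitri₅* and the pronoun do not c-command one another → neither Principle B nor Principle C is at stake; coindexation permitted.

{1, 2, 4, 5}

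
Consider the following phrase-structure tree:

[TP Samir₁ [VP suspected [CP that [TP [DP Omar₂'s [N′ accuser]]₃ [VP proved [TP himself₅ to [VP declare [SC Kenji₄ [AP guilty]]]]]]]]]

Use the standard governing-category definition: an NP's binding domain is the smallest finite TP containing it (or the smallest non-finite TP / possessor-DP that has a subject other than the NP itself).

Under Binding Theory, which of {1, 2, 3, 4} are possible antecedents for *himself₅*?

{3}

*himself* is an anaphor, so Principle A applies: it must be bound in its binding domain.
Binding domain of *himself₅*: the embedded TP, whose subject is [Omar₂'s accuser]₃.
*Samir₁* c-commands the anaphor but is outside its binding domain → cannot satisfy Principle A.
*Omar₂* does not c-command the anaphor → cannot bind it.
*[Omar₂'s accuser]₃* c-commands the anaphor within its binding domain → licit binder.
*Kenji₄* does not c-command the anaphor → cannot bind it.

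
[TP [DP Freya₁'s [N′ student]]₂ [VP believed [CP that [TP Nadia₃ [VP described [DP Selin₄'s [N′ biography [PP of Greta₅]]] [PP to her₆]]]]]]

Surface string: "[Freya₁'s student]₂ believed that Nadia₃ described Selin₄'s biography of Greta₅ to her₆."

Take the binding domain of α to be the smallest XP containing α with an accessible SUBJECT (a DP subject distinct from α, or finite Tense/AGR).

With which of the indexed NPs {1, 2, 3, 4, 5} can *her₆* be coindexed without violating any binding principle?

*her* is a pronoun, so Principle B applies: it must be free in its binding domain.
Binding domain of *her₆*: the embedded TP, whose subject is Nadia₃.
*Freya₁* and the pronoun do not c-command one another → neither Principle B nor Principle C is at stake; coindexation permitted.
*[Freya₁'s student]₂* c-commands the pronoun but from outside its binding domain, and is not c-commanded by it → coindexation permitted.
*Nadia₃* c-commands the pronoun within its binding domain → coindexation would violate Principle B.
*Selin₄* and the pronoun do not c-command one another → neither Principle B nor Principle C is at stake; coindexation permitted.
*Greta₅* and the pronoun do not c-command one another → neither Principle B nor Principle C is at stake; coindexation permitted.

{1, 2, 4, 5}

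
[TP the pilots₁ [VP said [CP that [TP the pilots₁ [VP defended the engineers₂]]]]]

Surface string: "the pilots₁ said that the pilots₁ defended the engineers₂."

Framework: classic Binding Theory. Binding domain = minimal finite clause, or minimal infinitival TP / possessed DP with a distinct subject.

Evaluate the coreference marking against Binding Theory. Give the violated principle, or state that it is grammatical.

The two coindexed NPs are *the pilots₁* (the higher occurrence) and *the pilots₁* (the lower occurrence).
*the pilots₁* (the lower occurrence) is an R-expression. Principle C requires it to be free everywhere.
*the pilots₁* (the higher occurrence) c-commands it and carries the same index.
The R-expression is bound → Principle C violation.

Principle C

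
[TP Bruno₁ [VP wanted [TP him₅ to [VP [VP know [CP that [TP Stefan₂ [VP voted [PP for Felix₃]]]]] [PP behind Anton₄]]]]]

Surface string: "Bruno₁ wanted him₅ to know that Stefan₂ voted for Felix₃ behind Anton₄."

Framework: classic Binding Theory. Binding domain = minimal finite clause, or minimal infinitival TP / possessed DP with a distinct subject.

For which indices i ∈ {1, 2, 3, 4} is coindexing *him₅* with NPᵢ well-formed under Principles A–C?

*him* is a pronoun, so Principle B applies: it must be free in its binding domain.
Binding domain of *him₅*: the matrix TP, whose subject is Bruno₁.
*Bruno₁* c-commands the pronoun within its binding domain → coindexation would violate Principle B.
*Stefan₂*: the pronoun c-commands this R-expression → coindexation would violate Principle C on *Stefan₂*.
*Felix₃*: the pronoun c-commands this R-expression → coindexation would violate Principle C on *Felix₃*.
*Anton₄*: the pronoun c-commands this R-expression → coindexation would violate Principle C on *Anton₄*.

none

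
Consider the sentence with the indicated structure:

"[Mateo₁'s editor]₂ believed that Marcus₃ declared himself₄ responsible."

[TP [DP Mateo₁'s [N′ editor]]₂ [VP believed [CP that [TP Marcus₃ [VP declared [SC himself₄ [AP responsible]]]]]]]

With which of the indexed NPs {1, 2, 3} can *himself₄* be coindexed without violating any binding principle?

*himself* is an anaphor, so Principle A applies: it must be bound in its binding domain.
Binding domain of *himself₄*: the embedded TP, whose subject is Marcus₃.
*Mateo₁* does not c-command the anaphor → cannot bind it.
*[Mateo₁'s editor]₂* c-commands the anaphor but is outside its binding domain → cannot satisfy Principle A.
*Marcus₃* c-commands the anaphor within its binding domain → licit binder.

{3}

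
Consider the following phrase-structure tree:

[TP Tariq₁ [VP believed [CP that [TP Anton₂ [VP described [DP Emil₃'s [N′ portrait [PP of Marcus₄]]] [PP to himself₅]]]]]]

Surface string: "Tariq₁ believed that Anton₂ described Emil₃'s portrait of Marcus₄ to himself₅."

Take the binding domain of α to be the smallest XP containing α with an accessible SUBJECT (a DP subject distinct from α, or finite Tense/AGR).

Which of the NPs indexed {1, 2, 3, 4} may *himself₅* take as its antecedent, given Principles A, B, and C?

{2}

*himself* is an anaphor, so Principle A applies: it must be bound in its binding domain.
Binding domain of *himself₅*: the embedded TP, whose subject is Anton₂.
*Tariq₁* c-commands the anaphor but is outside its binding domain → cannot satisfy Principle A.
*Anton₂* c-commands the anaphor within its binding domain → licit binder.
*Emil₃* does not c-command the anaphor → cannot bind it.
*Marcus₄* does not c-command the anaphor → cannot bind it.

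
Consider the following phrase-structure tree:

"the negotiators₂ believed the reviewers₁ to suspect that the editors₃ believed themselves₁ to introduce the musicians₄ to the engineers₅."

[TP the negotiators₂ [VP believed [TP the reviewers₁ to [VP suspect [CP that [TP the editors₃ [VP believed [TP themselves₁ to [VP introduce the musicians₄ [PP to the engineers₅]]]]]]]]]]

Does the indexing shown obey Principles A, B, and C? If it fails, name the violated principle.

Principle A

The two coindexed NPs are *the reviewers₁* and *themselves₁*.
*themselves₁* is an anaphor. Principle A requires it to be bound within its binding domain — the embedded TP, whose subject is the editors₃.
Within that domain it is c-commanded by *the editors₃*, which does not share its index.
*the reviewers₁* does c-command the anaphor, but from outside its binding domain.
The anaphor is unbound in its domain → Principle A violation.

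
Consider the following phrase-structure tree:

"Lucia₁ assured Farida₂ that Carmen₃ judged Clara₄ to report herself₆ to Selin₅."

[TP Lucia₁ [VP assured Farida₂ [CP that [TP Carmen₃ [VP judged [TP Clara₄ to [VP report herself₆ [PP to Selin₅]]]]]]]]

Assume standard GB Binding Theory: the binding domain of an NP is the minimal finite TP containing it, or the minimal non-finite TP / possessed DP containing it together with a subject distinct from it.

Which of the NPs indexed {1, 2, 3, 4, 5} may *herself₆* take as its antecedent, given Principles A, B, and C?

*herself* is an anaphor, so Principle A applies: it must be bound in its binding domain.
Binding domain of *herself₆*: the embedded TP, whose subject is Clara₄.
*Lucia₁* c-commands the anaphor but is outside its binding domain → cannot satisfy Principle A.
*Farida₂* c-commands the anaphor but is outside its binding domain → cannot satisfy Principle A.
*Carmen₃* c-commands the anaphor but is outside its binding domain → cannot satisfy Principle A.
*Clara₄* c-commands the anaphor within its binding domain → licit binder.
*Selin₅* does not c-command the anaphor → cannot bind it.

{4}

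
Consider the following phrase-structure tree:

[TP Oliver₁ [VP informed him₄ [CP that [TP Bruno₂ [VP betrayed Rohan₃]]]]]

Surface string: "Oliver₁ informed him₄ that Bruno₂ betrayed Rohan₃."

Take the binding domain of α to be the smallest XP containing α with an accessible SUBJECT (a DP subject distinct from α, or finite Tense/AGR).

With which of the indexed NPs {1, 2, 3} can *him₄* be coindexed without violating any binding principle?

none

*him* is a pronoun, so Principle B applies: it must be free in its binding domain.
Binding domain of *him₄*: the matrix TP, whose subject is Oliver₁.
*Oliver₁* c-commands the pronoun within its binding domain → coindexation would violate Principle B.
*Bruno₂*: the pronoun c-commands this R-expression → coindexation would violate Principle C on *Bruno₂*.
*Rohan₃*: the pronoun c-commands this R-expression → coindexation would violate Principle C on *Rohan₃*.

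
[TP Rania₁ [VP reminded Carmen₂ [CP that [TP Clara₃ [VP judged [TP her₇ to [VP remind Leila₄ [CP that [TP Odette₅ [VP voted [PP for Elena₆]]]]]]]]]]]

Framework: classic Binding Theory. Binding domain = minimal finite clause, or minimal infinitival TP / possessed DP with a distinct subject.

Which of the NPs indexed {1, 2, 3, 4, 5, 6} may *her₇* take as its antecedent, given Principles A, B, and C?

{1, 2}

*her* is a pronoun, so Principle B applies: it must be free in its binding domain.
Binding domain of *her₇*: the embedded TP, whose subject is Clara₃.
*Rania₁* c-commands the pronoun but from outside its binding domain, and is not c-commanded by it → coindexation permitted.
*Carmen₂* c-commands the pronoun but from outside its binding domain, and is not c-commanded by it → coindexation permitted.
*Clara₃* c-commands the pronoun within its binding domain → coindexation would violate Principle B.
*Leila₄*: the pronoun c-commands this R-expression → coindexation would violate Principle C on *Leila₄*.
*Odette₅*: the pronoun c-commands this R-expression → coindexation would violate Principle C on *Odette₅*.
*Elena₆*: the pronoun c-commands this R-expression → coindexation would violate Principle C on *Elena₆*.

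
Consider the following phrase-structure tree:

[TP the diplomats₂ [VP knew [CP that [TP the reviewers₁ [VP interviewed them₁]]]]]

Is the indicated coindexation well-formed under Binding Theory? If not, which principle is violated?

Principle B

The two coindexed NPs are *the reviewers₁* and *them₁*.
*them₁* is a pronoun. Its binding domain is the embedded TP, whose subject is the reviewers₁.
*the reviewers₁* c-commands it within that domain and carries the same index.
The pronoun is locally bound → Principle B violation.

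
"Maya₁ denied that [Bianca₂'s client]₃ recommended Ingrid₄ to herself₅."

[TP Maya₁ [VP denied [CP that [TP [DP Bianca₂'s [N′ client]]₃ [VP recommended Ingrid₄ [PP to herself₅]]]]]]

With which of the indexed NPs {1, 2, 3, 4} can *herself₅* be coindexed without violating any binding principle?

{3, 4}

*herself* is an anaphor, so Principle A applies: it must be bound in its binding domain.
Binding domain of *herself₅*: the embedded TP, whose subject is [Bianca₂'s client]₃.
*Maya₁* c-commands the anaphor but is outside its binding domain → cannot satisfy Principle A.
*Bianca₂* does not c-command the anaphor → cannot bind it.
*[Bianca₂'s client]₃* c-commands the anaphor within its binding domain → licit binder.
*Ingrid₄* c-commands the anaphor within its binding domain → licit binder.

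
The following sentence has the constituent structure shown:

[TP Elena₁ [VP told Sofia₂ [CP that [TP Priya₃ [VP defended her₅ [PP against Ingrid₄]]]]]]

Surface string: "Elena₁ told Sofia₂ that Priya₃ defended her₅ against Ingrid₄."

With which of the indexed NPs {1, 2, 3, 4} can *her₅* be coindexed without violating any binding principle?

{1, 2}

*her* is a pronoun, so Principle B applies: it must be free in its binding domain.
Binding domain of *her₅*: the embedded TP, whose subject is Priya₃.
*Elena₁* c-commands the pronoun but from outside its binding domain, and is not c-commanded by it → coindexation permitted.
*Sofia₂* c-commands the pronoun but from outside its binding domain, and is not c-commanded by it → coindexation permitted.
*Priya₃* c-commands the pronoun within its binding domain → coindexation would violate Principle B.
*Ingrid₄*: the pronoun c-commands this R-expression → coindexation would violate Principle C on *Ingrid₄*.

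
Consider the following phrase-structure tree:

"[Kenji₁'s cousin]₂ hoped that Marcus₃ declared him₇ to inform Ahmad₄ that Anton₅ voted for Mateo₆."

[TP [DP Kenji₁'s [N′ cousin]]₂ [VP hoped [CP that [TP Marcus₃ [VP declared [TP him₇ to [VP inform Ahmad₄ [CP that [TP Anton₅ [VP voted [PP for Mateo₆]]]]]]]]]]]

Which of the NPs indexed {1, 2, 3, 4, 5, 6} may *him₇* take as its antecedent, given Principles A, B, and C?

*him* is a pronoun, so Principle B applies: it must be free in its binding domain.
Binding domain of *him₇*: the embedded TP, whose subject is Marcus₃.
*Kenji₁* and the pronoun do not c-command one another → neither Principle B nor Principle C is at stake; coindexation permitted.
*[Kenji₁'s cousin]₂* c-commands the pronoun but from outside its binding domain, and is not c-commanded by it → coindexation permitted.
*Marcus₃* c-commands the pronoun within its binding domain → coindexation would violate Principle B.
*Ahmad₄*: the pronoun c-commands this R-expression → coindexation would violate Principle C on *Ahmad₄*.
*Anton₅*: the pronoun c-commands this R-expression → coindexation would violate Principle C on *Anton₅*.
*Mateo₆*: the pronoun c-commands this R-expression → coindexation would violate Principle C on *Mateo₆*.

{1, 2}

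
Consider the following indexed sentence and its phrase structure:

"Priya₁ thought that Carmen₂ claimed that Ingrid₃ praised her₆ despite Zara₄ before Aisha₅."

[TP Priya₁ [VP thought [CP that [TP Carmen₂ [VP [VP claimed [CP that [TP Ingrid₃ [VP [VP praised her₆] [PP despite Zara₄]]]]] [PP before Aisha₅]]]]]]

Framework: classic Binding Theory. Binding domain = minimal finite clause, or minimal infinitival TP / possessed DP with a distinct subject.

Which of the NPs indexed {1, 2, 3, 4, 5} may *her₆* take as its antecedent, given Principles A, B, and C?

{1, 2, 4, 5}

*her* is a pronoun, so Principle B applies: it must be free in its binding domain.
Binding domain of *her₆*: the embedded TP, whose subject is Ingrid₃.
*Priya₁* c-commands the pronoun but from outside its binding domain, and is not c-commanded by it → coindexation permitted.
*Carmen₂* c-commands the pronoun but from outside its binding domain, and is not c-commanded by it → coindexation permitted.
*Ingrid₃* c-commands the pronoun within its binding domain → coindexation would violate Principle B.
*Zara₄* and the pronoun do not c-command one another → neither Principle B nor Principle C is at stake; coindexation permitted.
*Aisha₅* and the pronoun do not c-command one another → neither Principle B nor Principle C is at stake; coindexation permitted.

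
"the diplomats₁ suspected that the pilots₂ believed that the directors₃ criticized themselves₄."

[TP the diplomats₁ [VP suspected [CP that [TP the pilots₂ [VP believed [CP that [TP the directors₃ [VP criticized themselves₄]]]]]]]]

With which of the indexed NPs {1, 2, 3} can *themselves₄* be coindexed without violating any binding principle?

{3}

*themselves* is an anaphor, so Principle A applies: it must be bound in its binding domain.
Binding domain of *themselves₄*: the embedded TP, whose subject is the directors₃.
*the diplomats₁* c-commands the anaphor but is outside its binding domain → cannot satisfy Principle A.
*the pilots₂* c-commands the anaphor but is outside its binding domain → cannot satisfy Principle A.
*the directors₃* c-commands the anaphor within its binding domain → licit binder.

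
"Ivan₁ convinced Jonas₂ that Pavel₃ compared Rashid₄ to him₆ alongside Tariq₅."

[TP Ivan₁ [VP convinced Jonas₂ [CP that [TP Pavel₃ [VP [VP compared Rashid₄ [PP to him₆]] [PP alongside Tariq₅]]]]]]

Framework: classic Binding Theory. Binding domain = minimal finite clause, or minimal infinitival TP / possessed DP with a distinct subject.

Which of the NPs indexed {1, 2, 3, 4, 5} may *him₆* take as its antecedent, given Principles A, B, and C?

*him* is a pronoun, so Principle B applies: it must be free in its binding domain.
Binding domain of *him₆*: the embedded TP, whose subject is Pavel₃.
*Ivan₁* c-commands the pronoun but from outside its binding domain, and is not c-commanded by it → coindexation permitted.
*Jonas₂* c-commands the pronoun but from outside its binding domain, and is not c-commanded by it → coindexation permitted.
*Pavel₃* c-commands the pronoun within its binding domain → coindexation would violate Principle B.
*Rashid₄* c-commands the pronoun within its binding domain → coindexation would violate Principle B.
*Tariq₅* and the pronoun do not c-command one another → neither Principle B nor Principle C is at stake; coindexation permitted.

{1, 2, 5}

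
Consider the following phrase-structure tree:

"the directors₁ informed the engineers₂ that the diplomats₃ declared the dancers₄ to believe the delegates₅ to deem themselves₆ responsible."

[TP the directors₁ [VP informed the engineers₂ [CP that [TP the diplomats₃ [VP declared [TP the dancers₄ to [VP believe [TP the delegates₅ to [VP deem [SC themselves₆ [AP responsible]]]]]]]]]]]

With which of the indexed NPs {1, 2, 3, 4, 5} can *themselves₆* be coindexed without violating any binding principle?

*themselves* is an anaphor, so Principle A applies: it must be bound in its binding domain.
Binding domain of *themselves₆*: the embedded TP, whose subject is the delegates₅.
*the directors₁* c-commands the anaphor but is outside its binding domain → cannot satisfy Principle A.
*the engineers₂* c-commands the anaphor but is outside its binding domain → cannot satisfy Principle A.
*the diplomats₃* c-commands the anaphor but is outside its binding domain → cannot satisfy Principle A.
*the dancers₄* c-commands the anaphor but is outside its binding domain → cannot satisfy Principle A.
*the delegates₅* c-commands the anaphor within its binding domain → licit binder.

{5}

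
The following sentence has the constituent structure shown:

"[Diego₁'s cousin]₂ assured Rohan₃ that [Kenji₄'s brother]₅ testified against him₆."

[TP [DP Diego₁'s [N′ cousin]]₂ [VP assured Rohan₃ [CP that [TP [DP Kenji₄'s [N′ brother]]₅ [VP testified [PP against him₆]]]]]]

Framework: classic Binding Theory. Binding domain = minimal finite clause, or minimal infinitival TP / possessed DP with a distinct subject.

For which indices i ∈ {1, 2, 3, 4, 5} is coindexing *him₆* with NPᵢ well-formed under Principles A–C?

{1, 2, 3, 4}

*him* is a pronoun, so Principle B applies: it must be free in its binding domain.
Binding domain of *him₆*: the embedded TP, whose subject is [Kenji₄'s brother]₅.
*Diego₁* and the pronoun do not c-command one another → neither Principle B nor Principle C is at stake; coindexation permitted.
*[Diego₁'s cousin]₂* c-commands the pronoun but from outside its binding domain, and is not c-commanded by it → coindexation permitted.
*Rohan₃* c-commands the pronoun but from outside its binding domain, and is not c-commanded by it → coindexation permitted.
*Kenji₄* and the pronoun do not c-command one another → neither Principle B nor Principle C is at stake; coindexation permitted.
*[Kenji₄'s brother]₅* c-commands the pronoun within its binding domain → coindexation would violate Principle B.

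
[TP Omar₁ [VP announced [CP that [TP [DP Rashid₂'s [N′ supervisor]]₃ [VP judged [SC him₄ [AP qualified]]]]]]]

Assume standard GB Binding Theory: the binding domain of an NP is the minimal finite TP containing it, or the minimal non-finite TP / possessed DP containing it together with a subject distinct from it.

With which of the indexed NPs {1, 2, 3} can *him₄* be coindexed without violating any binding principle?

{1, 2}

*him* is a pronoun, so Principle B applies: it must be free in its binding domain.
Binding domain of *him₄*: the embedded TP, whose subject is [Rashid₂'s supervisor]₃.
*Omar₁* c-commands the pronoun but from outside its binding domain, and is not c-commanded by it → coindexation permitted.
*Rashid₂* and the pronoun do not c-command one another → neither Principle B nor Principle C is at stake; coindexation permitted.
*[Rashid₂'s supervisor]₃* c-commands the pronoun within its binding domain → coindexation would violate Principle B.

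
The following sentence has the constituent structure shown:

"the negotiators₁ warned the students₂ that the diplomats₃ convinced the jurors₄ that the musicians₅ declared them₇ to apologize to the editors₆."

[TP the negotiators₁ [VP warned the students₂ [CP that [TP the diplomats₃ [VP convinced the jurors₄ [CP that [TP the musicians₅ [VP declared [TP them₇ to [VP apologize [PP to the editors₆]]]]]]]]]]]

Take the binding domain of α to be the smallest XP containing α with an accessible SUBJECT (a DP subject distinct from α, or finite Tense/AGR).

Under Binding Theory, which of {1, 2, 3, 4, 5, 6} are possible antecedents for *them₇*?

{1, 2, 3, 4}

*them* is a pronoun, so Principle B applies: it must be free in its binding domain.
Binding domain of *them₇*: the embedded TP, whose subject is the musicians₅.
*the negotiators₁* c-commands the pronoun but from outside its binding domain, and is not c-commanded by it → coindexation permitted.
*the students₂* c-commands the pronoun but from outside its binding domain, and is not c-commanded by it → coindexation permitted.
*the diplomats₃* c-commands the pronoun but from outside its binding domain, and is not c-commanded by it → coindexation permitted.
*the jurors₄* c-commands the pronoun but from outside its binding domain, and is not c-commanded by it → coindexation permitted.
*the musicians₅* c-commands the pronoun within its binding domain → coindexation would violate Principle B.
*the editors₆*: the pronoun c-commands this R-expression → coindexation would violate Principle C on *the editors₆*.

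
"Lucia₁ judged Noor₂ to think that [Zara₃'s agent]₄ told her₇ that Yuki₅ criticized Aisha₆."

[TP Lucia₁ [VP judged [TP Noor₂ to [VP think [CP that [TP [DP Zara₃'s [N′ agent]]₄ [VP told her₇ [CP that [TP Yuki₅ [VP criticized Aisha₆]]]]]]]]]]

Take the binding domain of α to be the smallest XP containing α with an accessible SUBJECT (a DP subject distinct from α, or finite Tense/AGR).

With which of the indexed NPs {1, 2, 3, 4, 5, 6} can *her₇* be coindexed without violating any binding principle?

{1, 2, 3}

*her* is a pronoun, so Principle B applies: it must be free in its binding domain.
Binding domain of *her₇*: the embedded TP, whose subject is [Zara₃'s agent]₄.
*Lucia₁* c-commands the pronoun but from outside its binding domain, and is not c-commanded by it → coindexation permitted.
*Noor₂* c-commands the pronoun but from outside its binding domain, and is not c-commanded by it → coindexation permitted.
*Zara₃* and the pronoun do not c-command one another → neither Principle B nor Principle C is at stake; coindexation permitted.
*[Zara₃'s agent]₄* c-commands the pronoun within its binding domain → coindexation would violate Principle B.
*Yuki₅*: the pronoun c-commands this R-expression → coindexation would violate Principle C on *Yuki₅*.
*Aisha₆*: the pronoun c-commands this R-expression → coindexation would violate Principle C on *Aisha₆*.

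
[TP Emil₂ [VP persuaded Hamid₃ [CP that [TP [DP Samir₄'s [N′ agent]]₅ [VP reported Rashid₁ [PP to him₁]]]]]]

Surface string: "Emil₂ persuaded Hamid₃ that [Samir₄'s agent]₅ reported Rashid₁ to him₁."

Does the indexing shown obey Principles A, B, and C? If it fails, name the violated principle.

Principle B

The two coindexed NPs are *Rashid₁* and *him₁*.
*him₁* is a pronoun. Its binding domain is the embedded TP, whose subject is [Samir₄'s agent]₅.
*Rashid₁* c-commands it within that domain and carries the same index.
The pronoun is locally bound → Principle B violation.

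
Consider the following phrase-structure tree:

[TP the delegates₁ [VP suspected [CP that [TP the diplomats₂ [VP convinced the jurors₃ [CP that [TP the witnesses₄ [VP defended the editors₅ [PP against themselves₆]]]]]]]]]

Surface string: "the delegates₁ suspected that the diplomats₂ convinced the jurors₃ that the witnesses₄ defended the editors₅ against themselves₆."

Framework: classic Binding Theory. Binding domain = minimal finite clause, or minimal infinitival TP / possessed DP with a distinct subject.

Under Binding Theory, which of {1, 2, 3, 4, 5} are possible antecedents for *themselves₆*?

{4, 5}

*themselves* is an anaphor, so Principle A applies: it must be bound in its binding domain.
Binding domain of *themselves₆*: the embedded TP, whose subject is the witnesses₄.
*the delegates₁* c-commands the anaphor but is outside its binding domain → cannot satisfy Principle A.
*the diplomats₂* c-commands the anaphor but is outside its binding domain → cannot satisfy Principle A.
*the jurors₃* c-commands the anaphor but is outside its binding domain → cannot satisfy Principle A.
*the witnesses₄* c-commands the anaphor within its binding domain → licit binder.
*the editors₅* c-commands the anaphor within its binding domain → licit binder.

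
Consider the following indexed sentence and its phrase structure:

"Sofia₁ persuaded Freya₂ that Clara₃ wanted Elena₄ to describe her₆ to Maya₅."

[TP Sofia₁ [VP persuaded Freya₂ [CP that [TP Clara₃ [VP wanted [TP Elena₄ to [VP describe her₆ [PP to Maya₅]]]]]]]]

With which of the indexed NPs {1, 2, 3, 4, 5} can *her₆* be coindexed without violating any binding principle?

{1, 2, 3}

*her* is a pronoun, so Principle B applies: it must be free in its binding domain.
Binding domain of *her₆*: the embedded TP, whose subject is Elena₄.
*Sofia₁* c-commands the pronoun but from outside its binding domain, and is not c-commanded by it → coindexation permitted.
*Freya₂* c-commands the pronoun but from outside its binding domain, and is not c-commanded by it → coindexation permitted.
*Clara₃* c-commands the pronoun but from outside its binding domain, and is not c-commanded by it → coindexation permitted.
*Elena₄* c-commands the pronoun within its binding domain → coindexation would violate Principle B.
*Maya₅*: the pronoun c-commands this R-expression → coindexation would violate Principle C on *Maya₅*.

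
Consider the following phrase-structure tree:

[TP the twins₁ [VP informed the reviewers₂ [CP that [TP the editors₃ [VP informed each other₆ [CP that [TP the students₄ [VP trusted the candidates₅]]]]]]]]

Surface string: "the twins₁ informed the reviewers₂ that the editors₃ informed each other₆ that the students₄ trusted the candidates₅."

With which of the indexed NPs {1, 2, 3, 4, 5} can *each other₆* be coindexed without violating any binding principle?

{3}

*each other* is an anaphor, so Principle A applies: it must be bound in its binding domain.
Binding domain of *each other₆*: the embedded TP, whose subject is the editors₃.
*the twins₁* c-commands the anaphor but is outside its binding domain → cannot satisfy Principle A.
*the reviewers₂* c-commands the anaphor but is outside its binding domain → cannot satisfy Principle A.
*the editors₃* c-commands the anaphor within its binding domain → licit binder.
*the students₄* does not c-command the anaphor → cannot bind it.
*the candidates₅* does not c-command the anaphor → cannot bind it.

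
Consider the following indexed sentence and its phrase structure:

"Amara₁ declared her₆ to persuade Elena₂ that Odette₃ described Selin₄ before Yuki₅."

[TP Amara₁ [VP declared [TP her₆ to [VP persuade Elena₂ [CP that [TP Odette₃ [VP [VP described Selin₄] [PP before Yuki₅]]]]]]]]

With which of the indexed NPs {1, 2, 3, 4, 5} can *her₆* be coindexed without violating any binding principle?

none

*her* is a pronoun, so Principle B applies: it must be free in its binding domain.
Binding domain of *her₆*: the matrix TP, whose subject is Amara₁.
*Amara₁* c-commands the pronoun within its binding domain → coindexation would violate Principle B.
*Elena₂*: the pronoun c-commands this R-expression → coindexation would violate Principle C on *Elena₂*.
*Odette₃*: the pronoun c-commands this R-expression → coindexation would violate Principle C on *Odette₃*.
*Selin₄*: the pronoun c-commands this R-expression → coindexation would violate Principle C on *Selin₄*.
*Yuki₅*: the pronoun c-commands this R-expression → coindexation would violate Principle C on *Yuki₅*.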